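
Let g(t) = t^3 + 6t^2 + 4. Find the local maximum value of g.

Critical points: g'(t) = 3t^2 + 12t vanishes at t = -4, 0.
g''(t) = 6t + 12. g''(-4) = -12 < 0 ⇒ local maximum; g''(0) = 12 > 0 ⇒ local minimum.
Thus g has its local maximum at t = -4, with value 36.

36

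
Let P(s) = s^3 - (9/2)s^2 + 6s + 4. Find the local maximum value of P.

Critical points: P'(s) = 3s^2 - 9s + 6 vanishes at s = 1, 2.
P''(s) = 6s - 9. P''(1) = -3 < 0 ⇒ local maximum; P''(2) = 3 > 0 ⇒ local minimum.
The local maximum is P(1) = 13/2.

13/2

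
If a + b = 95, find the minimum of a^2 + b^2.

9025/2

With a + b = 95, a^2 + b^2 = a^2 + (95 − a)^2.
The derivative 2a − 2(95 − a) = 4a − 190 vanishes at a = 95/2; second derivative 4 > 0, a minimum.
The minimum is 2·(95/2)^2 = 9025/2.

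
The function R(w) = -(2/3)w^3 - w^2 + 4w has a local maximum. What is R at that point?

Critical points: R'(w) = -2w^2 - 2w + 4 vanishes at w = -2, 1.
Second-derivative test with R''(w) = -4w - 2: R''(-2) = 6 > 0 ⇒ local minimum; R''(1) = -6 < 0 ⇒ local maximum.
The local maximum is R(1) = 7/3.

7/3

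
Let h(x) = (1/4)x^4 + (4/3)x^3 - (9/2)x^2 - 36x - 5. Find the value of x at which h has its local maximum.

h'(x) = x^3 + 4x^2 - 9x - 36. Setting h'(x) = 0 gives x ∈ {-4, -3, 3}.
Since h''(x) = 3x^2 + 8x - 9, we get h''(-4) = 7 > 0 ⇒ local minimum; h''(-3) = -6 < 0 ⇒ local maximum; h''(3) = 42 > 0 ⇒ local minimum.
So the local maximum value is h(-3) = 187/4.

-3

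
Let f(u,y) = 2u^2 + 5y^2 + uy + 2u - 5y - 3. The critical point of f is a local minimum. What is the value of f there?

-197/39

∂f/∂u = 4u + y + 2 = 0 and ∂f/∂y = u + 10y - 5 = 0, so (u, y) = (-25/39, 22/39).
The Hessian has f_{uu} = 4, f_{yy} = 10, f_{uy} = 1, giving D = 39 > 0 with f_{uu} > 0, so the point is a local minimum.
f(-25/39, 22/39) = -197/39.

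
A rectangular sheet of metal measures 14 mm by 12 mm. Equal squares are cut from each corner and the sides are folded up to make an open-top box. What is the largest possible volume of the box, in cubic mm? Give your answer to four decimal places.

160.5837

With cut size x, the volume is V(x) = x(14 − 2x)(12 − 2x) for 0 < x < 6.
V'(x) = 12x^2 − 104x + 168. Setting V'(x) = 0 gives x ≈ 2.1475 (the root in (0, 6)).
V''(x) = 24x − 104 is negative there, so this is the maximum; V ≈ 160.5837.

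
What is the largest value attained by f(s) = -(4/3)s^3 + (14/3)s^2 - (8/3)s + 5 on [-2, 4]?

f'(s) = -4s^2 + (28/3)s - 8/3, which vanishes at s = 1/3 and s = 2.
Evaluating at the critical points and endpoints: f(-2) = 119/3; f(1/3) = 371/81; f(2) = 23/3; f(4) = -49/3.
The maximum over the interval is 119/3, attained at s = -2.

119/3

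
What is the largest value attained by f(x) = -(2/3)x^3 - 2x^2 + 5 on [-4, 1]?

f'(x) = -2x^2 - 4x, which vanishes at x = -2 and x = 0.
Candidates: f(-4) = 47/3,  f(-2) = 7/3,  f(0) = 5,  f(1) = 7/3.
So the maximum is f(-4) = 47/3.

47/3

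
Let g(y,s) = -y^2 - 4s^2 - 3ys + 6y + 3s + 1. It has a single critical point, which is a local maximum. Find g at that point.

106/7

∂g/∂y = -2y - 3s + 6 = 0 and ∂g/∂s = -3y - 8s + 3 = 0, so (y, s) = (39/7, -12/7).
The Hessian has g_{yy} = -2, g_{ss} = -8, g_{ys} = -3, giving D = 7 > 0 with g_{yy} < 0, so the point is a local maximum.
g(39/7, -12/7) = 106/7.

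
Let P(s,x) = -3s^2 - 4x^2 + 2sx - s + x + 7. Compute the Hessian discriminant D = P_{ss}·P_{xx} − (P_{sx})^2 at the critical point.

∂P/∂s = -6s + 2x - 1 = 0 and ∂P/∂x = 2s - 8x + 1 = 0, so (s, x) = (-3/22, 1/11).
The Hessian has P_{ss} = -6, P_{xx} = -8, P_{sx} = 2, giving D = 44 > 0 with P_{ss} < 0, so the point is a local maximum.
D = (-6)·(-8) − (2)^2 = 44.

44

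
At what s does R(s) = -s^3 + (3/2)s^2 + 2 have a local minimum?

R'(s) = -3s^2 + 3s. Setting R'(s) = 0 gives s ∈ {0, 1}.
Since R''(s) = -6s + 3, we get R''(0) = 3 > 0 ⇒ local minimum; R''(1) = -3 < 0 ⇒ local maximum.
So the local minimum value is R(0) = 2.

0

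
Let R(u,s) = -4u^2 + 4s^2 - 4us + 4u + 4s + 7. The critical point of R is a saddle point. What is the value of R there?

39/5

∂R/∂u = -8u - 4s + 4 = 0 and ∂R/∂s = -4u + 8s + 4 = 0, so (u, s) = (3/5, -1/5).
The Hessian has R_{uu} = -8, R_{ss} = 8, R_{us} = -4, giving D = -80 < 0, so the point is a saddle point.
R(3/5, -1/5) = 39/5.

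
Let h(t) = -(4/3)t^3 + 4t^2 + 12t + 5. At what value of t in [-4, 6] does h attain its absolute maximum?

Differentiating, h'(t) = -4t^2 + 8t + 12; which vanishes at t = -1 and t = 3.
Candidates: h(-4) = 319/3,  h(-1) = -5/3,  h(3) = 41,  h(6) = -67.
Hence the absolute maximum is 319/3 at t = -4.

-4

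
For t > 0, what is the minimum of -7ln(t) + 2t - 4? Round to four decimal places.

-5.7693

R'(t) = -7/t + 2 = 0 gives t = 7/2.
R''(t) = 7/t², which is positive for t > 0, so this is a local minimum.
R(7/2) = -7·ln(7/2) + 7 - 4 ≈ -5.7693.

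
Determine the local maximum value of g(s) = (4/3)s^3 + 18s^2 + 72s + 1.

-71

g'(s) = 4s^2 + 36s + 72. Setting g'(s) = 0 gives s ∈ {-6, -3}.
Since g''(s) = 8s + 36, we get g''(-6) = -12 < 0 ⇒ local maximum; g''(-3) = 12 > 0 ⇒ local minimum.
Thus g has its local maximum at s = -6, with value -71.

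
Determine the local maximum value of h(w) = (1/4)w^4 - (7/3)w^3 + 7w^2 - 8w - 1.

h'(w) = w^3 - 7w^2 + 14w - 8 = 0 at w = 1, 2, 4.
Since h''(w) = 3w^2 - 14w + 14, we get h''(1) = 3 > 0 ⇒ local minimum; h''(2) = -2 < 0 ⇒ local maximum; h''(4) = 6 > 0 ⇒ local minimum.
The local maximum is h(2) = -11/3.

-11/3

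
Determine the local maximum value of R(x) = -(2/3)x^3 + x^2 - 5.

R'(x) = -2x^2 + 2x. Setting R'(x) = 0 gives x ∈ {0, 1}.
Since R''(x) = -4x + 2, we get R''(0) = 2 > 0 ⇒ local minimum; R''(1) = -2 < 0 ⇒ local maximum.
Thus R has its local maximum at x = 1, with value -14/3.

-14/3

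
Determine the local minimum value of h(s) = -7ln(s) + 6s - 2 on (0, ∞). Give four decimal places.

h'(s) = -7/s + 6 = 0 gives s = 7/6.
h''(s) = 7/s², which is positive for s > 0, so this is a local minimum.
h(7/6) = -7·ln(7/6) + 7 - 2 ≈ 3.9209.

3.9209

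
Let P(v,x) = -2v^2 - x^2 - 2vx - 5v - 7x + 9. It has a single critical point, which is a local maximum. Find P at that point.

∂P/∂v = -4v - 2x - 5 = 0 and ∂P/∂x = -2v - 2x - 7 = 0, so (v, x) = (1, -9/2).
The Hessian has P_{vv} = -4, P_{xx} = -2, P_{vx} = -2, giving D = 4 > 0 with P_{vv} < 0, so the point is a local maximum.
P(1, -9/2) = 89/4.

89/4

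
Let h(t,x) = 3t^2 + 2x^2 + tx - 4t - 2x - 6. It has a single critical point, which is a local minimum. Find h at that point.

-174/23

∂h/∂t = 6t + x - 4 = 0 and ∂h/∂x = t + 4x - 2 = 0, so (t, x) = (14/23, 8/23).
The Hessian has h_{tt} = 6, h_{xx} = 4, h_{tx} = 1, giving D = 23 > 0 with h_{tt} > 0, so the point is a local minimum.
h(14/23, 8/23) = -174/23.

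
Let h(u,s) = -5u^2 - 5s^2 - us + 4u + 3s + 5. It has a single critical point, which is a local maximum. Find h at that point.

608/99

∂h/∂u = -10u - s + 4 = 0 and ∂h/∂s = -u - 10s + 3 = 0, so (u, s) = (37/99, 26/99).
The Hessian has h_{uu} = -10, h_{ss} = -10, h_{us} = -1, giving D = 99 > 0 with h_{uu} < 0, so the point is a local maximum.
h(37/99, 26/99) = 608/99.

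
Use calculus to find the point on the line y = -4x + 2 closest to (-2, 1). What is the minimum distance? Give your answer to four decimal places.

2.1828

Minimize D(x)^2 = (x + 2)^2 + (-4x + 1)^2.
d/dx[D^2] = 2(x + 2) + 2·(-4)·(-4x + 1) = 0 ⇒ x = 2/17.
Then y = 26/17 and the distance is √(81/17) ≈ 2.1828.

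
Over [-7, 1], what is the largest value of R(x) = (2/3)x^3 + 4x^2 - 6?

46/3

Differentiating, R'(x) = 2x^2 + 8x; which vanishes at x = -4 and x = 0.
Evaluating at the critical points and endpoints: R(-7) = -116/3, R(-4) = 46/3, R(0) = -6, R(1) = -4/3.
So the maximum is R(-4) = 46/3.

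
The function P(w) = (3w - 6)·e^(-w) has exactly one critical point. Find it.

3

P'(w) = 3·e^(-w) + (3w - 6)·(-1)·e^(-w) = (-3w + 9)·e^(-w). Since e^(-w) > 0, the only critical point is w = 3.
P''(3) has the same sign as -3 < 0, so this is a local maximum.
P(3) = (3)·e^(-3) ≈ 0.1494.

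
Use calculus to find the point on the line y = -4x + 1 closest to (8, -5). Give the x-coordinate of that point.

32/17

Minimize D(x)^2 = (x - 8)^2 + (-4x + 6)^2.
d/dx[D^2] = 2(x - 8) + 2·(-4)·(-4x + 6) = 0 ⇒ x = 32/17.
Then y = -111/17 and the distance is √(676/17) ≈ 6.3059.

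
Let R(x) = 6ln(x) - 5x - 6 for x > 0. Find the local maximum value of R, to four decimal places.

R'(x) = 6/x − 5 = 0 gives x = 6/5.
R''(x) = -6/x², which is negative for x > 0, so this is a local maximum.
R(6/5) = 6·ln(6/5) - 6 - 6 ≈ -10.9061.

-10.9061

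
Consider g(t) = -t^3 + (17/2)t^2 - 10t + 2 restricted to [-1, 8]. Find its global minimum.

-46

g'(t) = -3t^2 + 17t - 10, which vanishes at t = 2/3 and t = 5.
Evaluating at the critical points and endpoints: g(-1) = 43/2, g(2/3) = -32/27, g(5) = 79/2, g(8) = -46.
Hence the absolute minimum is -46 at t = 8.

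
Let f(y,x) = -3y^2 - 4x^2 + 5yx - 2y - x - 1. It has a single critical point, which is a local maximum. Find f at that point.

∂f/∂y = -6y + 5x - 2 = 0 and ∂f/∂x = 5y - 8x - 1 = 0, so (y, x) = (-21/23, -16/23).
The Hessian has f_{yy} = -6, f_{xx} = -8, f_{yx} = 5, giving D = 23 > 0 with f_{yy} < 0, so the point is a local maximum.
f(-21/23, -16/23) = 6/23.

6/23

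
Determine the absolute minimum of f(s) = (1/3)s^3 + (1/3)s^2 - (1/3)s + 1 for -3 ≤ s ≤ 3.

-4

f'(s) = s^2 + (2/3)s - 1/3, which vanishes at s = -1 and s = 1/3.
Evaluating at the critical points and endpoints: f(-3) = -4; f(-1) = 4/3; f(1/3) = 76/81; f(3) = 12.
So the minimum is f(-3) = -4.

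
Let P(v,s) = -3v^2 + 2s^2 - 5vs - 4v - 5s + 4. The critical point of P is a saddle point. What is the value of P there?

∂P/∂v = -6v - 5s - 4 = 0 and ∂P/∂s = -5v + 4s - 5 = 0, so (v, s) = (-41/49, 10/49).
The Hessian has P_{vv} = -6, P_{ss} = 4, P_{vs} = -5, giving D = -49 < 0, so the point is a saddle point.
P(-41/49, 10/49) = 253/49.

253/49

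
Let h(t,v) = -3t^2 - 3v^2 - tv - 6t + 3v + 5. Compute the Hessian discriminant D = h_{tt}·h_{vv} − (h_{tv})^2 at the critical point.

35

∂h/∂t = -6t - v - 6 = 0 and ∂h/∂v = -t - 6v + 3 = 0, so (t, v) = (-39/35, 24/35).
The Hessian has h_{tt} = -6, h_{vv} = -6, h_{tv} = -1, giving D = 35 > 0 with h_{tt} < 0, so the point is a local maximum.
D = (-6)·(-6) − (-1)^2 = 35.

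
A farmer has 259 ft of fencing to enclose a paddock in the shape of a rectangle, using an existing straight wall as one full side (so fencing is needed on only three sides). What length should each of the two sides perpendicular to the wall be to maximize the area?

259/4

Let the sides perpendicular to the wall have length x and the parallel side y, so 2x + y = 259 and the area is A = xy = x(259 − 2x).
A'(x) = 259 − 4x = 0 gives x = 259/4, and A''(x) = −4 < 0 confirms a maximum.
Then y = 259 − 2·259/4 = 259/2 and A = 67081/8.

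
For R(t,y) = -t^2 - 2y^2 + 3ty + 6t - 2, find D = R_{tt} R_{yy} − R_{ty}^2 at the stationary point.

∂R/∂t = -2t + 3y + 6 = 0 and ∂R/∂y = 3t - 4y = 0, so (t, y) = (-24, -18).
The Hessian has R_{tt} = -2, R_{yy} = -4, R_{ty} = 3, giving D = -1 < 0, so the point is a saddle point.
D = (-2)·(-4) − (3)^2 = -1.

-1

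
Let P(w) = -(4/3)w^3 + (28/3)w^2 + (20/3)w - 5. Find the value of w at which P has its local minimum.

-1/3

P'(w) = -4w^2 + (56/3)w + 20/3 = 0 at w = -1/3, 5.
P''(w) = -8w + 56/3. P''(-1/3) = 64/3 > 0 ⇒ local minimum; P''(5) = -64/3 < 0 ⇒ local maximum.
So the local minimum value is P(-1/3) = -497/81.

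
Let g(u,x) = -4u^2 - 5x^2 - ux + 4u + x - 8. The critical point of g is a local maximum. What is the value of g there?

∂g/∂u = -8u - x + 4 = 0 and ∂g/∂x = -u - 10x + 1 = 0, so (u, x) = (39/79, 4/79).
The Hessian has g_{uu} = -8, g_{xx} = -10, g_{ux} = -1, giving D = 79 > 0 with g_{uu} < 0, so the point is a local maximum.
g(39/79, 4/79) = -552/79.

-552/79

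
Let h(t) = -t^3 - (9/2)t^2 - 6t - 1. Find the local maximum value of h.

h'(t) = -3t^2 - 9t - 6 = 0 at t = -2, -1.
Since h''(t) = -6t - 9, we get h''(-2) = 3 > 0 ⇒ local minimum; h''(-1) = -3 < 0 ⇒ local maximum.
The local maximum is h(-1) = 3/2.

3/2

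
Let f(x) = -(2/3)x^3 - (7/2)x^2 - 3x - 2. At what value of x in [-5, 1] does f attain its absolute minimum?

Differentiating, f'(x) = -2x^2 - 7x - 3; which vanishes at x = -3 and x = -1/2.
Compare values at every candidate in [-5, 1]: f(-5) = 53/6, f(-3) = -13/2, f(-1/2) = -31/24, f(1) = -55/6.
The minimum over the interval is -55/6, attained at x = 1.

1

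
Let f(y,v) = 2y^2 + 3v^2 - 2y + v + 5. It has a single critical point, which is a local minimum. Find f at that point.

∂f/∂y = 4y - 2 = 0 and ∂f/∂v = 6v + 1 = 0, so (y, v) = (1/2, -1/6).
The Hessian has f_{yy} = 4, f_{vv} = 6, f_{yv} = 0, giving D = 24 > 0 with f_{yy} > 0, so the point is a local minimum.
f(1/2, -1/6) = 53/12.

53/12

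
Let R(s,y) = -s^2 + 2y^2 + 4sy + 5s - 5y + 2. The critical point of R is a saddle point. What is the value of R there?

173/24

∂R/∂s = -2s + 4y + 5 = 0 and ∂R/∂y = 4s + 4y - 5 = 0, so (s, y) = (5/3, -5/12).
The Hessian has R_{ss} = -2, R_{yy} = 4, R_{sy} = 4, giving D = -24 < 0, so the point is a saddle point.
R(5/3, -5/12) = 173/24.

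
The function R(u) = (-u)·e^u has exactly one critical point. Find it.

-1

By the product rule, R'(u) = (-u - 1)·e^u. Since e^u > 0, the only critical point is u = -1.
R''(-1) has the same sign as -1 < 0, so this is a local maximum.
R(-1) = (1)·e^(-1) ≈ 0.3679.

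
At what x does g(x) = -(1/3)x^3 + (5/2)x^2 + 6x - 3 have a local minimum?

-1

Critical points: g'(x) = -x^2 + 5x + 6 vanishes at x = -1, 6.
Since g''(x) = -2x + 5, we get g''(-1) = 7 > 0 ⇒ local minimum; g''(6) = -7 < 0 ⇒ local maximum.
Thus g has its local minimum at x = -1, with value -37/6.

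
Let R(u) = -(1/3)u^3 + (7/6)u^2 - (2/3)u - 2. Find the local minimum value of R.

-341/162

Critical points: R'(u) = -u^2 + (7/3)u - 2/3 vanishes at u = 1/3, 2.
Since R''(u) = -2u + 7/3, we get R''(1/3) = 5/3 > 0 ⇒ local minimum; R''(2) = -5/3 < 0 ⇒ local maximum.
So the local minimum value is R(1/3) = -341/162.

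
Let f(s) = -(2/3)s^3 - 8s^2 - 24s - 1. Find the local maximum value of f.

f'(s) = -2s^2 - 16s - 24. Setting f'(s) = 0 gives s ∈ {-6, -2}.
Second-derivative test with f''(s) = -4s - 16: f''(-6) = 8 > 0 ⇒ local minimum; f''(-2) = -8 < 0 ⇒ local maximum.
The local maximum is f(-2) = 61/3.

61/3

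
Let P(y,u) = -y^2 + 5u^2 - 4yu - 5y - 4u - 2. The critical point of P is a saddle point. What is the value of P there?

∂P/∂y = -2y - 4u - 5 = 0 and ∂P/∂u = -4y + 10u - 4 = 0, so (y, u) = (-11/6, -1/3).
The Hessian has P_{yy} = -2, P_{uu} = 10, P_{yu} = -4, giving D = -36 < 0, so the point is a saddle point.
P(-11/6, -1/3) = 13/4.

13/4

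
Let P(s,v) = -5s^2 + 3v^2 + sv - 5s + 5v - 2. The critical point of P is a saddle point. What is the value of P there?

∂P/∂s = -10s + v - 5 = 0 and ∂P/∂v = s + 6v + 5 = 0, so (s, v) = (-35/61, -45/61).
The Hessian has P_{ss} = -10, P_{vv} = 6, P_{sv} = 1, giving D = -61 < 0, so the point is a saddle point.
P(-35/61, -45/61) = -147/61.

-147/61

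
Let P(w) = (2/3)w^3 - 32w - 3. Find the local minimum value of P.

-265/3

P'(w) = 2w^2 - 32 = 0 at w = -4, 4.
Second-derivative test with P''(w) = 4w: P''(-4) = -16 < 0 ⇒ local maximum; P''(4) = 16 > 0 ⇒ local minimum.
Thus P has its local minimum at w = 4, with value -265/3.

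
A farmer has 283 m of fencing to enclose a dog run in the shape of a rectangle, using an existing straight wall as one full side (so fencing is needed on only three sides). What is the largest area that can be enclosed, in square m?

Let the sides perpendicular to the wall have length x and the parallel side y, so 2x + y = 283 and the area is A = xy = x(283 − 2x).
A'(x) = 283 − 4x = 0 gives x = 283/4, and A''(x) = −4 < 0 confirms a maximum.
Then y = 283 − 2·283/4 = 283/2 and A = 80089/8.

80089/8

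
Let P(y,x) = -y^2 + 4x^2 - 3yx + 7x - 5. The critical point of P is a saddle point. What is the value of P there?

-174/25

∂P/∂y = -2y - 3x = 0 and ∂P/∂x = -3y + 8x + 7 = 0, so (y, x) = (21/25, -14/25).
The Hessian has P_{yy} = -2, P_{xx} = 8, P_{yx} = -3, giving D = -25 < 0, so the point is a saddle point.
P(21/25, -14/25) = -174/25.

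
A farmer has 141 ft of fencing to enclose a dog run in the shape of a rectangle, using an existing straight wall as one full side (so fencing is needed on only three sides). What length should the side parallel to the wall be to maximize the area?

141/2

Let the sides perpendicular to the wall have length x and the parallel side y, so 2x + y = 141 and the area is A = xy = x(141 − 2x).
A'(x) = 141 − 4x = 0 gives x = 141/4, and A''(x) = −4 < 0 confirms a maximum.
Then y = 141 − 2·141/4 = 141/2 and A = 19881/8.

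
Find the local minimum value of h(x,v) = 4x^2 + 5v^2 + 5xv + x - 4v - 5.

-364/55

∂h/∂x = 8x + 5v + 1 = 0 and ∂h/∂v = 5x + 10v - 4 = 0, so (x, v) = (-6/11, 37/55).
The Hessian has h_{xx} = 8, h_{vv} = 10, h_{xv} = 5, giving D = 55 > 0 with h_{xx} > 0, so the point is a local minimum.
h(-6/11, 37/55) = -364/55.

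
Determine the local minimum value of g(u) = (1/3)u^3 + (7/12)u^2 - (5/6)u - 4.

g'(u) = u^2 + (7/6)u - 5/6 = 0 at u = -5/3, 1/2.
Since g''(u) = 2u + 7/6, we get g''(-5/3) = -13/6 < 0 ⇒ local maximum; g''(1/2) = 13/6 > 0 ⇒ local minimum.
The local minimum is g(1/2) = -203/48.

-203/48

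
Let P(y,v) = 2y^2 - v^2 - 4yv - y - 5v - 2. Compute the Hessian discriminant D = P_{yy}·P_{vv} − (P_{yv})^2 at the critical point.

∂P/∂y = 4y - 4v - 1 = 0 and ∂P/∂v = -4y - 2v - 5 = 0, so (y, v) = (-3/4, -1).
The Hessian has P_{yy} = 4, P_{vv} = -2, P_{yv} = -4, giving D = -24 < 0, so the point is a saddle point.
D = (4)·(-2) − (-4)^2 = -24.

-24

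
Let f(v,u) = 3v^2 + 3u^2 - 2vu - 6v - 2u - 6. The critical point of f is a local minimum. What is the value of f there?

-21/2

∂f/∂v = 6v - 2u - 6 = 0 and ∂f/∂u = -2v + 6u - 2 = 0, so (v, u) = (5/4, 3/4).
The Hessian has f_{vv} = 6, f_{uu} = 6, f_{vu} = -2, giving D = 32 > 0 with f_{vv} > 0, so the point is a local minimum.
f(5/4, 3/4) = -21/2.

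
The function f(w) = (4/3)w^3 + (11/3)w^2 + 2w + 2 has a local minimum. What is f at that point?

137/81

f'(w) = 4w^2 + (22/3)w + 2 = 0 at w = -3/2, -1/3.
Since f''(w) = 8w + 22/3, we get f''(-3/2) = -14/3 < 0 ⇒ local maximum; f''(-1/3) = 14/3 > 0 ⇒ local minimum.
Thus f has its local minimum at w = -1/3, with value 137/81.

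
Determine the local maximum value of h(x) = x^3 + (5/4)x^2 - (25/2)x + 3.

423/16

h'(x) = 3x^2 + (5/2)x - 25/2. Setting h'(x) = 0 gives x ∈ {-5/2, 5/3}.
Since h''(x) = 6x + 5/2, we get h''(-5/2) = -25/2 < 0 ⇒ local maximum; h''(5/3) = 25/2 > 0 ⇒ local minimum.
The local maximum is h(-5/2) = 423/16.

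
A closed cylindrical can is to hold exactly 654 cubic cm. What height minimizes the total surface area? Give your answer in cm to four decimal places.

9.4080

With radius r and height h, πr²h = 654 so h = 654/(πr²), and S(r) = 2πr² + 2πrh = 2πr² + 2·654/r.
S'(r) = 4πr − 2·654/r² = 0 ⇒ r³ = 654/(2π), so r ≈ 4.7040 and h = 2r ≈ 9.4080.
S''(r) = 4π + 4·654/r³ > 0, so this is the minimum; S ≈ 417.0931.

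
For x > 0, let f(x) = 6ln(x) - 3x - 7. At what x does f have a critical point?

2

f'(x) = 6/x − 3 = 0 gives x = 2.
f''(x) = -6/x², which is negative for x > 0, so this is a local maximum.
f(2) = 6·ln(2) - 6 - 7 ≈ -8.8411.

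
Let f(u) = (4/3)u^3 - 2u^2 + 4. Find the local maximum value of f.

f'(u) = 4u^2 - 4u = 0 at u = 0, 1.
Since f''(u) = 8u - 4, we get f''(0) = -4 < 0 ⇒ local maximum; f''(1) = 4 > 0 ⇒ local minimum.
Thus f has its local maximum at u = 0, with value 4.

4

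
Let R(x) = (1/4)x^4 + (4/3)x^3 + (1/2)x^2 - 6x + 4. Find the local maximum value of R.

34/3

R'(x) = x^3 + 4x^2 + x - 6. Setting R'(x) = 0 gives x ∈ {-3, -2, 1}.
R''(x) = 3x^2 + 8x + 1. R''(-3) = 4 > 0 ⇒ local minimum; R''(-2) = -3 < 0 ⇒ local maximum; R''(1) = 12 > 0 ⇒ local minimum.
The local maximum is R(-2) = 34/3.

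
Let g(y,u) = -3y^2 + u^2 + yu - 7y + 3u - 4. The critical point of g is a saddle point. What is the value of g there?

∂g/∂y = -6y + u - 7 = 0 and ∂g/∂u = y + 2u + 3 = 0, so (y, u) = (-17/13, -11/13).
The Hessian has g_{yy} = -6, g_{uu} = 2, g_{yu} = 1, giving D = -13 < 0, so the point is a saddle point.
g(-17/13, -11/13) = -9/13.

-9/13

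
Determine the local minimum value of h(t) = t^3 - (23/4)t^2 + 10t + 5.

Critical points: h'(t) = 3t^2 - (23/2)t + 10 vanishes at t = 4/3, 5/2.
Second-derivative test with h''(t) = 6t - 23/2: h''(4/3) = -7/2 < 0 ⇒ local maximum; h''(5/2) = 7/2 > 0 ⇒ local minimum.
So the local minimum value is h(5/2) = 155/16.

155/16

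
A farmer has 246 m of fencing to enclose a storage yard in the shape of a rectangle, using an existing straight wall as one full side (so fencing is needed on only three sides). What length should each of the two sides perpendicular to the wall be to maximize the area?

Let the sides perpendicular to the wall have length x and the parallel side y, so 2x + y = 246 and the area is A = xy = x(246 − 2x).
A'(x) = 246 − 4x = 0 gives x = 123/2, and A''(x) = −4 < 0 confirms a maximum.
Then y = 246 − 2·123/2 = 123 and A = 15129/2.

123/2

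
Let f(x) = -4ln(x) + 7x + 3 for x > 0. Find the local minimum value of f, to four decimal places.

9.2385

f'(x) = -4/x + 7 = 0 gives x = 4/7.
f''(x) = 4/x², which is positive for x > 0, so this is a local minimum.
f(4/7) = -4·ln(4/7) + 4 + 3 ≈ 9.2385.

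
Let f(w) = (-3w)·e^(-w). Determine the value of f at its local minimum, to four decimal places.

f'(w) = (-3)·e^(-w) + (-3w)·(-1)·e^(-w) = (3w - 3)·e^(-w). Since e^(-w) > 0, the only critical point is w = 1.
f''(1) has the same sign as 3 > 0, so this is a local minimum.
f(1) = (-3)·e^(-1) ≈ -1.1036.

-1.1036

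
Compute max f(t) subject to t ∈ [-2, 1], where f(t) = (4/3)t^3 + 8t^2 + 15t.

73/3

Differentiating, f'(t) = 4t^2 + 16t + 15; whose only zero in [-2, 1] is t = -3/2.
Candidates: f(-2) = -26/3; f(-3/2) = -9; f(1) = 73/3.
Hence the absolute maximum is 73/3 at t = 1.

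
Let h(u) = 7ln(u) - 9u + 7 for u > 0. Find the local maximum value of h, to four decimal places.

-1.7592

h'(u) = 7/u − 9 = 0 gives u = 7/9.
h''(u) = -7/u², which is negative for u > 0, so this is a local maximum.
h(7/9) = 7·ln(7/9) - 7 + 7 ≈ -1.7592.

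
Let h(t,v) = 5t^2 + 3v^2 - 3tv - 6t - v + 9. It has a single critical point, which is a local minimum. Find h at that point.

328/51

∂h/∂t = 10t - 3v - 6 = 0 and ∂h/∂v = -3t + 6v - 1 = 0, so (t, v) = (13/17, 28/51).
The Hessian has h_{tt} = 10, h_{vv} = 6, h_{tv} = -3, giving D = 51 > 0 with h_{tt} > 0, so the point is a local minimum.
h(13/17, 28/51) = 328/51.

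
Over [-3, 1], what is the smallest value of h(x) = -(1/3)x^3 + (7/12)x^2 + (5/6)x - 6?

Differentiating, h'(x) = -x^2 + (7/6)x + 5/6; whose only zero in [-3, 1] is x = -1/2.
Evaluating at the critical points and endpoints: h(-3) = 23/4, h(-1/2) = -299/48, h(1) = -59/12.
Hence the absolute minimum is -299/48 at x = -1/2.

-299/48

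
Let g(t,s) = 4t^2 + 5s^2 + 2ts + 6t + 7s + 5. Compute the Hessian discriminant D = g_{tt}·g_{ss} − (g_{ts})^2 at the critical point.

76

∂g/∂t = 8t + 2s + 6 = 0 and ∂g/∂s = 2t + 10s + 7 = 0, so (t, s) = (-23/38, -11/19).
The Hessian has g_{tt} = 8, g_{ss} = 10, g_{ts} = 2, giving D = 76 > 0 with g_{tt} > 0, so the point is a local minimum.
D = (8)·(10) − (2)^2 = 76.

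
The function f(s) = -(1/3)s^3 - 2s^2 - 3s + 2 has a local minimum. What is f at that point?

2

f'(s) = -s^2 - 4s - 3. Setting f'(s) = 0 gives s ∈ {-3, -1}.
Second-derivative test with f''(s) = -2s - 4: f''(-3) = 2 > 0 ⇒ local minimum; f''(-1) = -2 < 0 ⇒ local maximum.
The local minimum is f(-3) = 2.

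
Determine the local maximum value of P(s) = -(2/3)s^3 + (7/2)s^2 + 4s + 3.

97/3

P'(s) = -2s^2 + 7s + 4. Setting P'(s) = 0 gives s ∈ {-1/2, 4}.
Since P''(s) = -4s + 7, we get P''(-1/2) = 9 > 0 ⇒ local minimum; P''(4) = -9 < 0 ⇒ local maximum.
So the local maximum value is P(4) = 97/3.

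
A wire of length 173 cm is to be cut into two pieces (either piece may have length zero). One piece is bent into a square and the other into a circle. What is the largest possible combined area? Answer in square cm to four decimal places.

Let x be the length used for the square. Square side x/4; circle radius (173−x)/(2π).
A(x) = (x/4)² + π·((173−x)/(2π))² = x²/16 + (173−x)²/(4π) for 0 ≤ x ≤ 173. A'(x) = x/8 − (173−x)/(2π) = 0 gives x = 4·173/(π+4) ≈ 96.8972.
A'' > 0, so the interior critical point is a minimum; the maximum is at an endpoint. A(0) = 2381.6741 and A(173) = 1870.5625, so the largest area is 2381.6741.

2381.6741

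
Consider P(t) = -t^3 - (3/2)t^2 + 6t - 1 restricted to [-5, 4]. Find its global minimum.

The derivative is -3t^2 - 3t + 6, which vanishes at t = -2 and t = 1.
Evaluating at the critical points and endpoints: P(-5) = 113/2,  P(-2) = -11,  P(1) = 5/2,  P(4) = -65.
Hence the absolute minimum is -65 at t = 4.

-65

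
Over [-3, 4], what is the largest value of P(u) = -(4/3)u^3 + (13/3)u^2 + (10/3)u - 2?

63

The derivative is -4u^2 + (26/3)u + 10/3, which vanishes at u = -1/3 and u = 5/2.
Candidates: P(-3) = 63; P(-1/3) = -209/81; P(5/2) = 151/12; P(4) = -14/3.
The maximum over the interval is 63, attained at u = -3.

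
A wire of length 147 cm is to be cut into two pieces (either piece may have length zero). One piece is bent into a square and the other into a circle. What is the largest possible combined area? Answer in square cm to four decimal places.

1719.5896

Let x be the length used for the square. Square side x/4; circle radius (147−x)/(2π).
A(x) = (x/4)² + π·((147−x)/(2π))² = x²/16 + (147−x)²/(4π) for 0 ≤ x ≤ 147. A'(x) = x/8 − (147−x)/(2π) = 0 gives x = 4·147/(π+4) ≈ 82.3346.
A'' > 0, so the interior critical point is a minimum; the maximum is at an endpoint. A(0) = 1719.5896 and A(147) = 1350.5625, so the largest area is 1719.5896.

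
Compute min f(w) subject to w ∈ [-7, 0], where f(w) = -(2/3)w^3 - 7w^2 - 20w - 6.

Differentiating, f'(w) = -2w^2 - 14w - 20; which vanishes at w = -5 and w = -2.
Candidates: f(-7) = 59/3; f(-5) = 7/3; f(-2) = 34/3; f(0) = -6.
Hence the absolute minimum is -6 at w = 0.

-6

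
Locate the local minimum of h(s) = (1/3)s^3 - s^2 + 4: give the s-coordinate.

h'(s) = s^2 - 2s. Setting h'(s) = 0 gives s ∈ {0, 2}.
h''(s) = 2s - 2. h''(0) = -2 < 0 ⇒ local maximum; h''(2) = 2 > 0 ⇒ local minimum.
The local minimum is h(2) = 8/3.

2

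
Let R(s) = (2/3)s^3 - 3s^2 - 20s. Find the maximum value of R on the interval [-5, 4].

R'(s) = 2s^2 - 6s - 20, whose only zero in [-5, 4] is s = -2.
Compare values at every candidate in [-5, 4]: R(-5) = -175/3, R(-2) = 68/3, R(4) = -256/3.
Hence the absolute maximum is 68/3 at s = -2.

68/3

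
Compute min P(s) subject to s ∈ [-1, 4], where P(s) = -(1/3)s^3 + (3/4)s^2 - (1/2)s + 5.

The derivative is -s^2 + (3/2)s - 1/2, which vanishes at s = 1/2 and s = 1.
Compare values at every candidate in [-1, 4]: P(-1) = 79/12, P(1/2) = 235/48, P(1) = 59/12, P(4) = -19/3.
The minimum over the interval is -19/3, attained at s = 4.

-19/3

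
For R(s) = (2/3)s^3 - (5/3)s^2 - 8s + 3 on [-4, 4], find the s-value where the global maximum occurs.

Differentiating, R'(s) = 2s^2 - (10/3)s - 8; which vanishes at s = -4/3 and s = 3.
Candidates: R(-4) = -103/3,  R(-4/3) = 739/81,  R(3) = -18,  R(4) = -13.
So the maximum is R(-4/3) = 739/81.

-4/3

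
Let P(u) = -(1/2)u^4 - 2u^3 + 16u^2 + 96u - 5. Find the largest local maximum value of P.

379

P'(u) = -2u^3 - 6u^2 + 32u + 96 = 0 at u = -4, -3, 4.
Second-derivative test with P''(u) = -6u^2 - 12u + 32: P''(-4) = -16 < 0 ⇒ local maximum; P''(-3) = 14 > 0 ⇒ local minimum; P''(4) = -112 < 0 ⇒ local maximum.
The largest local maximum is P(4) = 379.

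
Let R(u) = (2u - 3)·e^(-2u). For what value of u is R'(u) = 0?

Differentiating with the product rule gives R'(u) = (-4u + 8)·e^(-2u). Since e^(-2u) > 0, the only critical point is u = 2.
R''(2) has the same sign as -4 < 0, so this is a local maximum.
R(2) = (1)·e^(-4) ≈ 0.0183.

2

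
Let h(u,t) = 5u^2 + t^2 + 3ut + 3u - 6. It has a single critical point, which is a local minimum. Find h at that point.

∂h/∂u = 10u + 3t + 3 = 0 and ∂h/∂t = 3u + 2t = 0, so (u, t) = (-6/11, 9/11).
The Hessian has h_{uu} = 10, h_{tt} = 2, h_{ut} = 3, giving D = 11 > 0 with h_{uu} > 0, so the point is a local minimum.
h(-6/11, 9/11) = -75/11.

-75/11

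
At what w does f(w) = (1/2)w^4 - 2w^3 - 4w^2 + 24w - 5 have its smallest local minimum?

f'(w) = 2w^3 - 6w^2 - 8w + 24. Setting f'(w) = 0 gives w ∈ {-2, 2, 3}.
Second-derivative test with f''(w) = 6w^2 - 12w - 8: f''(-2) = 40 > 0 ⇒ local minimum; f''(2) = -8 < 0 ⇒ local maximum; f''(3) = 10 > 0 ⇒ local minimum.
The smallest local minimum is f(-2) = -45.

-2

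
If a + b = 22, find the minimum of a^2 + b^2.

242

With a + b = 22, a^2 + b^2 = a^2 + (22 − a)^2.
The derivative 2a − 2(22 − a) = 4a − 44 vanishes at a = 11; second derivative 4 > 0, a minimum.
The minimum is 2·(11)^2 = 242.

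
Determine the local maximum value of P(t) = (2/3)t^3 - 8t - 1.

29/3

P'(t) = 2t^2 - 8. Setting P'(t) = 0 gives t ∈ {-2, 2}.
Since P''(t) = 4t, we get P''(-2) = -8 < 0 ⇒ local maximum; P''(2) = 8 > 0 ⇒ local minimum.
Thus P has its local maximum at t = -2, with value 29/3.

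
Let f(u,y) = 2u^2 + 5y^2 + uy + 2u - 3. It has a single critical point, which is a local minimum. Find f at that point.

-137/39

∂f/∂u = 4u + y + 2 = 0 and ∂f/∂y = u + 10y = 0, so (u, y) = (-20/39, 2/39).
The Hessian has f_{uu} = 4, f_{yy} = 10, f_{uy} = 1, giving D = 39 > 0 with f_{uu} > 0, so the point is a local minimum.
f(-20/39, 2/39) = -137/39.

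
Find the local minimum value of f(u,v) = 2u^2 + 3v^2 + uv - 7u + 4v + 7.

∂f/∂u = 4u + v - 7 = 0 and ∂f/∂v = u + 6v + 4 = 0, so (u, v) = (2, -1).
The Hessian has f_{uu} = 4, f_{vv} = 6, f_{uv} = 1, giving D = 23 > 0 with f_{uu} > 0, so the point is a local minimum.
f(2, -1) = -2.

-2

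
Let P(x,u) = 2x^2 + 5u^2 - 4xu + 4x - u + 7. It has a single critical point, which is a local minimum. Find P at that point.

∂P/∂x = 4x - 4u + 4 = 0 and ∂P/∂u = -4x + 10u - 1 = 0, so (x, u) = (-3/2, -1/2).
The Hessian has P_{xx} = 4, P_{uu} = 10, P_{xu} = -4, giving D = 24 > 0 with P_{xx} > 0, so the point is a local minimum.
P(-3/2, -1/2) = 17/4.

17/4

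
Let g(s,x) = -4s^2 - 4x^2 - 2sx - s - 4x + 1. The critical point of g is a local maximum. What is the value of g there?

∂g/∂s = -8s - 2x - 1 = 0 and ∂g/∂x = -2s - 8x - 4 = 0, so (s, x) = (0, -1/2).
The Hessian has g_{ss} = -8, g_{xx} = -8, g_{sx} = -2, giving D = 60 > 0 with g_{ss} < 0, so the point is a local maximum.
g(0, -1/2) = 2.

2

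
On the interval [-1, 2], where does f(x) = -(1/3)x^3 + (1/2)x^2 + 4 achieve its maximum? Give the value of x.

Differentiating, f'(x) = -x^2 + x; which vanishes at x = 0 and x = 1.
Compare values at every candidate in [-1, 2]: f(-1) = 29/6; f(0) = 4; f(1) = 25/6; f(2) = 10/3.
So the maximum is f(-1) = 29/6.

-1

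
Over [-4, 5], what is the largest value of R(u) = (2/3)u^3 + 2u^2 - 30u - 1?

325/3

Differentiating, R'(u) = 2u^2 + 4u - 30; whose only zero in [-4, 5] is u = 3.
Evaluating at the critical points and endpoints: R(-4) = 325/3; R(3) = -55; R(5) = -53/3.
So the maximum is R(-4) = 325/3.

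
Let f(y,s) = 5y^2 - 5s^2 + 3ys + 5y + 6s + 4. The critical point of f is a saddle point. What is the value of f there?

401/109

∂f/∂y = 10y + 3s + 5 = 0 and ∂f/∂s = 3y - 10s + 6 = 0, so (y, s) = (-68/109, 45/109).
The Hessian has f_{yy} = 10, f_{ss} = -10, f_{ys} = 3, giving D = -109 < 0, so the point is a saddle point.
f(-68/109, 45/109) = 401/109.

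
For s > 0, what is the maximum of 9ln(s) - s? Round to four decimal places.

h'(s) = 9/s − 1 = 0 gives s = 9.
h''(s) = -9/s², which is negative for s > 0, so this is a local maximum.
h(9) = 9·ln(9) - 9 ≈ 10.7750.

10.7750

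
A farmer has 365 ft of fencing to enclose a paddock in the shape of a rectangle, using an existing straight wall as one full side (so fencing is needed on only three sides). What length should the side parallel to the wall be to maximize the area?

365/2

Let the sides perpendicular to the wall have length x and the parallel side y, so 2x + y = 365 and the area is A = xy = x(365 − 2x).
A'(x) = 365 − 4x = 0 gives x = 365/4, and A''(x) = −4 < 0 confirms a maximum.
Then y = 365 − 2·365/4 = 365/2 and A = 133225/8.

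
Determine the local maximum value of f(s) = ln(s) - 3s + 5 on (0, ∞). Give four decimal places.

f'(s) = 1/s − 3 = 0 gives s = 1/3.
f''(s) = -1/s², which is negative for s > 0, so this is a local maximum.
f(1/3) = 1·ln(1/3) - 1 + 5 ≈ 2.9014.

2.9014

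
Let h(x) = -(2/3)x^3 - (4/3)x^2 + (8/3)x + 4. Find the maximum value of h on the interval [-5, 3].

122/3

Differentiating, h'(x) = -2x^2 - (8/3)x + 8/3; which vanishes at x = -2 and x = 2/3.
Candidates: h(-5) = 122/3; h(-2) = -4/3; h(2/3) = 404/81; h(3) = -18.
So the maximum is h(-5) = 122/3.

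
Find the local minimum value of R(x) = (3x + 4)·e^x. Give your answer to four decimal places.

By the product rule, R'(x) = (3x + 7)·e^x. Since e^x > 0, the only critical point is x = -7/3.
R''(-7/3) has the same sign as 3 > 0, so this is a local minimum.
R(-7/3) = (-3)·e^(-7/3) ≈ -0.2909.

-0.2909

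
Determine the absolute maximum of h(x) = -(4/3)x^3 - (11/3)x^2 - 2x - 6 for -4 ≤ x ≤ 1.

Differentiating, h'(x) = -4x^2 - (22/3)x - 2; which vanishes at x = -3/2 and x = -1/3.
Candidates: h(-4) = 86/3, h(-3/2) = -27/4, h(-1/3) = -461/81, h(1) = -13.
Hence the absolute maximum is 86/3 at x = -4.

86/3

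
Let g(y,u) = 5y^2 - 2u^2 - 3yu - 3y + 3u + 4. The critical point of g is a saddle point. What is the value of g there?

∂g/∂y = 10y - 3u - 3 = 0 and ∂g/∂u = -3y - 4u + 3 = 0, so (y, u) = (3/7, 3/7).
The Hessian has g_{yy} = 10, g_{uu} = -4, g_{yu} = -3, giving D = -49 < 0, so the point is a saddle point.
g(3/7, 3/7) = 4.

4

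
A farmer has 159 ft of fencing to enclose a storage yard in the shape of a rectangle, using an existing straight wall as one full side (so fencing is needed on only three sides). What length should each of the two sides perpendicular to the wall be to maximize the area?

159/4

Let the sides perpendicular to the wall have length x and the parallel side y, so 2x + y = 159 and the area is A = xy = x(159 − 2x).
A'(x) = 159 − 4x = 0 gives x = 159/4, and A''(x) = −4 < 0 confirms a maximum.
Then y = 159 − 2·159/4 = 159/2 and A = 25281/8.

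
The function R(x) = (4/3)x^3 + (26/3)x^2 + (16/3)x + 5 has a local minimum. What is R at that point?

Critical points: R'(x) = 4x^2 + (52/3)x + 16/3 vanishes at x = -4, -1/3.
Since R''(x) = 8x + 52/3, we get R''(-4) = -44/3 < 0 ⇒ local maximum; R''(-1/3) = 44/3 > 0 ⇒ local minimum.
Thus R has its local minimum at x = -1/3, with value 335/81.

335/81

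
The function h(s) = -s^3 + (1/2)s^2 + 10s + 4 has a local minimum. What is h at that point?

-359/54

Critical points: h'(s) = -3s^2 + s + 10 vanishes at s = -5/3, 2.
Since h''(s) = -6s + 1, we get h''(-5/3) = 11 > 0 ⇒ local minimum; h''(2) = -11 < 0 ⇒ local maximum.
The local minimum is h(-5/3) = -359/54.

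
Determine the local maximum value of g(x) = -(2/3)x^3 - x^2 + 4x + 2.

g'(x) = -2x^2 - 2x + 4 = 0 at x = -2, 1.
g''(x) = -4x - 2. g''(-2) = 6 > 0 ⇒ local minimum; g''(1) = -6 < 0 ⇒ local maximum.
Thus g has its local maximum at x = 1, with value 13/3.

13/3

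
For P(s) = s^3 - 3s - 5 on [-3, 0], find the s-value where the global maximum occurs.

Differentiating, P'(s) = 3s^2 - 3; whose only zero in [-3, 0] is s = -1.
Compare values at every candidate in [-3, 0]: P(-3) = -23,  P(-1) = -3,  P(0) = -5.
So the maximum is P(-1) = -3.

-1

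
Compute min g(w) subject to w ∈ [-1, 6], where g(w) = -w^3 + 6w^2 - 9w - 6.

The derivative is -3w^2 + 12w - 9, which vanishes at w = 1 and w = 3.
Evaluating at the critical points and endpoints: g(-1) = 10,  g(1) = -10,  g(3) = -6,  g(6) = -60.
Hence the absolute minimum is -60 at w = 6.

-60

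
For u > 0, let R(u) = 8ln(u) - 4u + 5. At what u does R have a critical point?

R'(u) = 8/u − 4 = 0 gives u = 2.
R''(u) = -8/u², which is negative for u > 0, so this is a local maximum.
R(2) = 8·ln(2) - 8 + 5 ≈ 2.5452.

2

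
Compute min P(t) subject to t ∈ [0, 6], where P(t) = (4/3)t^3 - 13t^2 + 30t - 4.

-37/3

Differentiating, P'(t) = 4t^2 - 26t + 30; which vanishes at t = 3/2 and t = 5.
Candidates: P(0) = -4; P(3/2) = 65/4; P(5) = -37/3; P(6) = -4.
So the minimum is P(5) = -37/3.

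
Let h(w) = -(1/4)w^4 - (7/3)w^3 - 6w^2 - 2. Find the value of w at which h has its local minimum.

-3

h'(w) = -w^3 - 7w^2 - 12w = 0 at w = -4, -3, 0.
Since h''(w) = -3w^2 - 14w - 12, we get h''(-4) = -4 < 0 ⇒ local maximum; h''(-3) = 3 > 0 ⇒ local minimum; h''(0) = -12 < 0 ⇒ local maximum.
Thus h has its local minimum at w = -3, with value -53/4.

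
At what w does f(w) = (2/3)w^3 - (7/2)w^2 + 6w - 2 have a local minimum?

f'(w) = 2w^2 - 7w + 6. Setting f'(w) = 0 gives w ∈ {3/2, 2}.
f''(w) = 4w - 7. f''(3/2) = -1 < 0 ⇒ local maximum; f''(2) = 1 > 0 ⇒ local minimum.
Thus f has its local minimum at w = 2, with value 4/3.

2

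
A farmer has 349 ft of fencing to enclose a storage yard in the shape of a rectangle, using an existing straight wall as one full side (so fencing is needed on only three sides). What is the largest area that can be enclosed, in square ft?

121801/8

Let the sides perpendicular to the wall have length x and the parallel side y, so 2x + y = 349 and the area is A = xy = x(349 − 2x).
A'(x) = 349 − 4x = 0 gives x = 349/4, and A''(x) = −4 < 0 confirms a maximum.
Then y = 349 − 2·349/4 = 349/2 and A = 121801/8.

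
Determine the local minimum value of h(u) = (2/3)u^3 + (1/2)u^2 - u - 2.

Critical points: h'(u) = 2u^2 + u - 1 vanishes at u = -1, 1/2.
Second-derivative test with h''(u) = 4u + 1: h''(-1) = -3 < 0 ⇒ local maximum; h''(1/2) = 3 > 0 ⇒ local minimum.
The local minimum is h(1/2) = -55/24.

-55/24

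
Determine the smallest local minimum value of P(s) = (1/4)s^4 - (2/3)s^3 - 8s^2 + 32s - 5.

P'(s) = s^3 - 2s^2 - 16s + 32 = 0 at s = -4, 2, 4.
P''(s) = 3s^2 - 4s - 16. P''(-4) = 48 > 0 ⇒ local minimum; P''(2) = -12 < 0 ⇒ local maximum; P''(4) = 16 > 0 ⇒ local minimum.
Thus P has its smallest local minimum at s = -4, with value -463/3.

-463/3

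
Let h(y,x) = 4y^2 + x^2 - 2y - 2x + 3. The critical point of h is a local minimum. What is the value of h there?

∂h/∂y = 8y - 2 = 0 and ∂h/∂x = 2x - 2 = 0, so (y, x) = (1/4, 1).
The Hessian has h_{yy} = 8, h_{xx} = 2, h_{yx} = 0, giving D = 16 > 0 with h_{yy} > 0, so the point is a local minimum.
h(1/4, 1) = 7/4.

7/4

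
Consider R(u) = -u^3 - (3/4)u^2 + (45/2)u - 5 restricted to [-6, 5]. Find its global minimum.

-209/4

The derivative is -3u^2 - (3/2)u + 45/2, which vanishes at u = -3 and u = 5/2.
Evaluating at the critical points and endpoints: R(-6) = 49, R(-3) = -209/4, R(5/2) = 495/16, R(5) = -145/4.
So the minimum is R(-3) = -209/4.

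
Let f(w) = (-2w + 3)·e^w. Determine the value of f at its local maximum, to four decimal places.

By the product rule, f'(w) = (-2w + 1)·e^w. Since e^w > 0, the only critical point is w = 1/2.
f''(1/2) has the same sign as -2 < 0, so this is a local maximum.
f(1/2) = (2)·e^(1/2) ≈ 3.2974.

3.2974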